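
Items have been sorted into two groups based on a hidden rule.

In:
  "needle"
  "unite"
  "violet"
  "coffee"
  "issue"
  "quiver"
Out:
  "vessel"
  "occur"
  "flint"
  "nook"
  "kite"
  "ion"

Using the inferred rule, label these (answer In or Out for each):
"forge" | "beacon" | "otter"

Out, In, Out

'In' ⟺ has ≥ 3 vowels.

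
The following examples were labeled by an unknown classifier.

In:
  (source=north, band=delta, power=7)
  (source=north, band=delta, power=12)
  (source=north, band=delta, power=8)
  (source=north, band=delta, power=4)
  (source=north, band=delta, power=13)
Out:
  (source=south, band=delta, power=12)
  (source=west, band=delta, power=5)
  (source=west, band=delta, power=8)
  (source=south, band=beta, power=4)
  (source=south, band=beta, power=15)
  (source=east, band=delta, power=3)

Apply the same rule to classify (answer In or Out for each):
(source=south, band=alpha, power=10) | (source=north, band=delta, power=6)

Out, In

Comparing the two groups points to one rule — source is north.
(source=south, band=alpha, power=10): source is south, fails the rule → Out. (source=north, band=delta, power=6): source is north, checks out → In.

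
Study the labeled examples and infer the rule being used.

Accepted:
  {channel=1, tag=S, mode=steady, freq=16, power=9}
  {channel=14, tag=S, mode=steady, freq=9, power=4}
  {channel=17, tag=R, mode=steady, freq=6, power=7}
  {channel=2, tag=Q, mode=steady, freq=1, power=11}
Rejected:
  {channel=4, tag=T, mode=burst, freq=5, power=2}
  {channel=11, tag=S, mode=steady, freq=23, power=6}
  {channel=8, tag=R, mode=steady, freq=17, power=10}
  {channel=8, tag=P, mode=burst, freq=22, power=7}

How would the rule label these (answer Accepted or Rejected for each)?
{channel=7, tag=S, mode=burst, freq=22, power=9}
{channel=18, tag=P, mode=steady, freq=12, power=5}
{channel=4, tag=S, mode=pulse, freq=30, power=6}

All 'Accepted' examples share one property — mode is steady AND freq ≤ 16 — and every 'Rejected' example lacks it.

Rejected, Accepted, Rejected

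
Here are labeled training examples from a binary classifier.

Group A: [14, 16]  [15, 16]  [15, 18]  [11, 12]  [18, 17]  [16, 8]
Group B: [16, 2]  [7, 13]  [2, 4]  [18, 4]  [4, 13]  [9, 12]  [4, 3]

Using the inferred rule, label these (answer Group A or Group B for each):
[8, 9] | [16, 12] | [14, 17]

'Group A' ⟺ sum ≥ 23.

Group B, Group A, Group A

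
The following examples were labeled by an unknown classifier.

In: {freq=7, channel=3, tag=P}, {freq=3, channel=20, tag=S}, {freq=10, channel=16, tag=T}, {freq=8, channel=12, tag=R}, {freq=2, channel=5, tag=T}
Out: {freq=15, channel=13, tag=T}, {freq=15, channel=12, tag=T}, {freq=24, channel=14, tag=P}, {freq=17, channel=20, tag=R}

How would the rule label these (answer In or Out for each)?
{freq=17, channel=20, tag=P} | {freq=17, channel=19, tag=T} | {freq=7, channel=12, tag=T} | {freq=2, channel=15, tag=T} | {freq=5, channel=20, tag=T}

Out, Out, In, In, In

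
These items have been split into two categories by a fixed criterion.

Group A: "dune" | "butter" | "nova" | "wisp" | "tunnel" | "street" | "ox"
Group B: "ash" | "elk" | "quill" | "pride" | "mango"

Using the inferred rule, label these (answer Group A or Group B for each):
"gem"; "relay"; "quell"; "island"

The distinguishing property — even length — holds for all the 'Group A' cases and none of the 'Group B' cases.
"gem": Group B (length 3).
"relay": Group B (length 5).
"quell": Group B (length 5).
"island": Group A (length 6).

Group B, Group B, Group B, Group A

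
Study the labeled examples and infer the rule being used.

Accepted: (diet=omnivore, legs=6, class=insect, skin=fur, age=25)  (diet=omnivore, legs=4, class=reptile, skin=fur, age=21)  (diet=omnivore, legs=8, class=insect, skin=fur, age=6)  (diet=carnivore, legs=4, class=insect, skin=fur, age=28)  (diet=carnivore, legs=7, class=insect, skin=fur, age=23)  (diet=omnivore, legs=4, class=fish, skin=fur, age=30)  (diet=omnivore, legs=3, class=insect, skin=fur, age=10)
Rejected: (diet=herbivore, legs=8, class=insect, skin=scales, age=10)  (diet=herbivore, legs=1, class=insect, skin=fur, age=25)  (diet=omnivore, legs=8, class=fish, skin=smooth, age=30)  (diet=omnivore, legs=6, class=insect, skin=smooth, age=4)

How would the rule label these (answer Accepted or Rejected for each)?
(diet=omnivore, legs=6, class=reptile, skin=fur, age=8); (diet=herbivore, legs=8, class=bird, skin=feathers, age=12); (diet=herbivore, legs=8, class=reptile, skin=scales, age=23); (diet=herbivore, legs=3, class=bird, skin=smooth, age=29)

A rule that fits every label: skin is fur AND legs ≥ 3 — true of each 'Accepted' example, false of each 'Rejected' one.
(diet=omnivore, legs=6, class=reptile, skin=fur, age=8): skin is fur, legs = 6, meets the rule → Accepted.
(diet=herbivore, legs=8, class=bird, skin=feathers, age=12): skin is feathers, legs = 8, doesn't qualify → Rejected.
(diet=herbivore, legs=8, class=reptile, skin=scales, age=23): skin is scales, legs = 8, doesn't qualify → Rejected.
(diet=herbivore, legs=3, class=bird, skin=smooth, age=29): skin is smooth, legs = 3, doesn't qualify → Rejected.

Accepted, Rejected, Rejected, Rejected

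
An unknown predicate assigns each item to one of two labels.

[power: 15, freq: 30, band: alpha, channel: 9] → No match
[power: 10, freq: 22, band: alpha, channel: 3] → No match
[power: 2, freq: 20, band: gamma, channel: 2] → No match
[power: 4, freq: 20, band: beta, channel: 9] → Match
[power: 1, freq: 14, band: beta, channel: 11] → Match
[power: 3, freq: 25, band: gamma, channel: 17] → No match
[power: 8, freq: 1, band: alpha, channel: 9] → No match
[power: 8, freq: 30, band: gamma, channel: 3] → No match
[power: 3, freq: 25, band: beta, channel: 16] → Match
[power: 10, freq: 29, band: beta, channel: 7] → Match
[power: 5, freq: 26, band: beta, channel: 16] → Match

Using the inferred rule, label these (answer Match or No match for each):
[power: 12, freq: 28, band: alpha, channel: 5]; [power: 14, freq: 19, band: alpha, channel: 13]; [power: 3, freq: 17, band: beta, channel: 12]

The rule appears to be: band is beta.

No match, No match, Match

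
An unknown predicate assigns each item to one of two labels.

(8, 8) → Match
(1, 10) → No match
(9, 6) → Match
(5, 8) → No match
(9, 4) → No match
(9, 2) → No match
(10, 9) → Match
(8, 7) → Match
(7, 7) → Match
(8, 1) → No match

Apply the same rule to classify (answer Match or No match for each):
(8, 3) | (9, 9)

The pattern is that an item is 'Match' exactly when: sum ≥ 14.
No match: (8, 3), since 8+3 = 11.
Match: (9, 9), since 9+9 = 18.

No match, Match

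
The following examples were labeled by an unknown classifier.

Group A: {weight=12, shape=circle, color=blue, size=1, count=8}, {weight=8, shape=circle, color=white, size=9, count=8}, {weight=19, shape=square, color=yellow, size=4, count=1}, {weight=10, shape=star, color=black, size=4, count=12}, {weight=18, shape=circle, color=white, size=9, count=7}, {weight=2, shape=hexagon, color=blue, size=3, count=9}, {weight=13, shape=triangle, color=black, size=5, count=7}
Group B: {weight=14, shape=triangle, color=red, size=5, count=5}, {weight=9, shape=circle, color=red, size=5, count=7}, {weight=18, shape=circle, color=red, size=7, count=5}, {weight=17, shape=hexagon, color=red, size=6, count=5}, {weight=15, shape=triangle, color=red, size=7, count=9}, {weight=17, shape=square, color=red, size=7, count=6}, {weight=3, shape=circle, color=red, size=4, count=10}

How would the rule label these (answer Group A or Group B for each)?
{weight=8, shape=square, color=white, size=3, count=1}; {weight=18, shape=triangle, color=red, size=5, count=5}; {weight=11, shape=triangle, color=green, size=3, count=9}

Group A, Group B, Group A

'Group A' ⟺ color is not red.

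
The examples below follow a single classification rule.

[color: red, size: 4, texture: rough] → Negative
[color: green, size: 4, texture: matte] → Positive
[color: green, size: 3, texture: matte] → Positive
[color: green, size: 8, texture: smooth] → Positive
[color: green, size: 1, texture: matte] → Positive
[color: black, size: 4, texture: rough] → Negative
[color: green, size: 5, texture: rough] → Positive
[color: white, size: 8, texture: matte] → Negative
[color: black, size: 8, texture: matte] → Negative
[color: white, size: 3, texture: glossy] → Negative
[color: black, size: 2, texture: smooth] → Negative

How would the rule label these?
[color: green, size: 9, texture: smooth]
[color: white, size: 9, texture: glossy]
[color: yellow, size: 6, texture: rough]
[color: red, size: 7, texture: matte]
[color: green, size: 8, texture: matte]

One predicate separates the groups cleanly: color is green.
[color: green, size: 9, texture: smooth] → color is green → Positive.
[color: white, size: 9, texture: glossy] → color is white → Negative.
[color: yellow, size: 6, texture: rough] → color is yellow → Negative.
[color: red, size: 7, texture: matte] → color is red → Negative.
[color: green, size: 8, texture: matte] → color is green → Positive.

Positive, Negative, Negative, Negative, Positive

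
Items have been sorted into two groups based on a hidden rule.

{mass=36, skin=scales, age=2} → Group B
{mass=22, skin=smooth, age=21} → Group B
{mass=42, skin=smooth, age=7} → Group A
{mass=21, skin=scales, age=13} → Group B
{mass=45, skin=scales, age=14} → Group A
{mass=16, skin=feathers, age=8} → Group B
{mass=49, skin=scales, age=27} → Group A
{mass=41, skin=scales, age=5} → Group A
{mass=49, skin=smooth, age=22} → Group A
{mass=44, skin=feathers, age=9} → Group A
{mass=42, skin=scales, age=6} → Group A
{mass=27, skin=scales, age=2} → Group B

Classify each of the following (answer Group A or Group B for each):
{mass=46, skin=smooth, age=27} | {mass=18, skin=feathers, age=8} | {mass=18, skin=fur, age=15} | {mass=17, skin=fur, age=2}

Group A, Group B, Group B, Group B

Every 'Group A' example satisfies: mass ≥ 41. None of the 'Group B' examples do.
{mass=46, skin=smooth, age=27} → mass = 46 → Group A. {mass=18, skin=feathers, age=8} → mass = 18 → Group B. {mass=18, skin=fur, age=15} → mass = 18 → Group B. {mass=17, skin=fur, age=2} → mass = 17 → Group B.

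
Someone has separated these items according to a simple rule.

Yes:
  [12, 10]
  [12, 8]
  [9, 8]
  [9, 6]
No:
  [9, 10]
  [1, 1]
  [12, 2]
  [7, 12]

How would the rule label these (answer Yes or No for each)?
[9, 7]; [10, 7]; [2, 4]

One predicate separates the groups cleanly: first > second AND sum ≥ 15.
[9, 7]: 9 > 7, 9+7 = 16 — checks out, so Yes. [10, 7]: 10 > 7, 10+7 = 17 — checks out, so Yes. [2, 4]: 2 < 4, 2+4 = 6 — does not pass, so No.

Yes, Yes, No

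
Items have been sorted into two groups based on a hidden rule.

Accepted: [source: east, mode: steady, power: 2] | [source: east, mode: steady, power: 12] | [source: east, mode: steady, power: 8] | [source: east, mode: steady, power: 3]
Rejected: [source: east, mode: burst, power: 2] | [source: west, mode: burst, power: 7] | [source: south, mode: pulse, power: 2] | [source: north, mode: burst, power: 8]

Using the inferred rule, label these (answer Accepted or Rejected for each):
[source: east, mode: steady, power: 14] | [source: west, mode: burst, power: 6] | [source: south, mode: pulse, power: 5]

Accepted, Rejected, Rejected

Every 'Accepted' example satisfies: mode is steady. None of the 'Rejected' examples do.
[source: east, mode: steady, power: 14] — mode is steady, hence Accepted. [source: west, mode: burst, power: 6] — mode is burst, hence Rejected. [source: south, mode: pulse, power: 5] — mode is pulse, hence Rejected.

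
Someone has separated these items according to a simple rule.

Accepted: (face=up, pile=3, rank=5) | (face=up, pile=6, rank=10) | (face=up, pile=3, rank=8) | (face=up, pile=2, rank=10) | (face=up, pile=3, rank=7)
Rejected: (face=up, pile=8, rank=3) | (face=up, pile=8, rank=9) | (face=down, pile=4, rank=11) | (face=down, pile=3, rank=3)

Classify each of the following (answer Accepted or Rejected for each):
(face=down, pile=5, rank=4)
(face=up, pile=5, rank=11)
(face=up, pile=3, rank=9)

The pattern is that an item is 'Accepted' exactly when: face is up AND pile ≤ 6.
(face=down, pile=5, rank=4): face is down, pile = 5 — doesn't match, so Rejected. (face=up, pile=5, rank=11): face is up, pile = 5 — satisfies this, so Accepted. (face=up, pile=3, rank=9): face is up, pile = 3 — satisfies this, so Accepted.

Rejected, Accepted, Accepted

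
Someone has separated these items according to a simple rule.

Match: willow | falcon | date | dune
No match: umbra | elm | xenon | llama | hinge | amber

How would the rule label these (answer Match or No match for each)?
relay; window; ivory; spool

No match, Match, No match, No match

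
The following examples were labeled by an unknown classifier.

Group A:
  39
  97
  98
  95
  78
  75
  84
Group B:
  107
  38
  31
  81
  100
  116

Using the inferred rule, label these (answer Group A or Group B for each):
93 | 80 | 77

Group A, Group B, Group A

Every 'Group A' example satisfies: digit sum ≥ 12. None of the 'Group B' examples do.
93 — digit sum 9+3 = 12, hence Group A.
80 — digit sum 8+0 = 8, hence Group B.
77 — digit sum 7+7 = 14, hence Group A.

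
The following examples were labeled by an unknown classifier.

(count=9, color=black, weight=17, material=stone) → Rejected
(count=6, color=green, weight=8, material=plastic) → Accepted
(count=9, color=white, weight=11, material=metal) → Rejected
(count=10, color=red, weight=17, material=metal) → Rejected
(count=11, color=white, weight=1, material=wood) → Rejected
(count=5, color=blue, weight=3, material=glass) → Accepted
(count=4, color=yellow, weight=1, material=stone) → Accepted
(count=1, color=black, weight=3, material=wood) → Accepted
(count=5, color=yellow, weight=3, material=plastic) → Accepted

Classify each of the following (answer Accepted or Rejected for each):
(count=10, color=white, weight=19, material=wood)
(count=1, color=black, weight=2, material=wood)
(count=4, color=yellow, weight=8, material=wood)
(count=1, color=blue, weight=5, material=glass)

Rejected, Accepted, Accepted, Accepted

A rule that fits every label: count ≤ 6 — true of each 'Accepted' example, false of each 'Rejected' one.
(count=10, color=white, weight=19, material=wood) → count = 10 → Rejected. (count=1, color=black, weight=2, material=wood) → count = 1 → Accepted. (count=4, color=yellow, weight=8, material=wood) → count = 4 → Accepted. (count=1, color=blue, weight=5, material=glass) → count = 1 → Accepted.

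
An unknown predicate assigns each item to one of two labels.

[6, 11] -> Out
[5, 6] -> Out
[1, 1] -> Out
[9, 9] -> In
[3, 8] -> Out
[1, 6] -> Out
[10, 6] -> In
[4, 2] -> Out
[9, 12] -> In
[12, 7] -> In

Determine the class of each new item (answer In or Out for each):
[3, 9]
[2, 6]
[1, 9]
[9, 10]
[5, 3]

Out, Out, Out, In, Out

All 'In' examples share one property — first ≥ 7 — and every 'Out' example lacks it.
Out: [3, 9], since first 3.
Out: [2, 6], since first 2.
Out: [1, 9], since first 1.
In: [9, 10], since first 9.
Out: [5, 3], since first 5.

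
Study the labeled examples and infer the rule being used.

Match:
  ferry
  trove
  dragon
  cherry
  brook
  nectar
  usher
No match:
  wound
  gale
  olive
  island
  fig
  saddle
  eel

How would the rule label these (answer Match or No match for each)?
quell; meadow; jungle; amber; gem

The rule appears to be: contains 'r'.
quell: No match (no 'r'). meadow: No match (no 'r'). jungle: No match (no 'r'). amber: Match (has 'r'). gem: No match (no 'r').

No match, No match, No match, Match, No match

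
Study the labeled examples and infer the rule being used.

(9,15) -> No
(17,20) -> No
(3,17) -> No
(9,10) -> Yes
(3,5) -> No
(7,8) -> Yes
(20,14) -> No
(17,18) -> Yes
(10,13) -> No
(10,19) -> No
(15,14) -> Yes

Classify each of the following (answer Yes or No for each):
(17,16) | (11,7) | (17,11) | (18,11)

The simplest hypothesis consistent with all the labels is: |first − second| ≤ 1.
(17,16): |17−16| = 1 — checks out, so Yes. (11,7): |11−7| = 4 — does not satisfy this, so No. (17,11): |17−11| = 6 — does not satisfy this, so No. (18,11): |18−11| = 7 — does not satisfy this, so No.

Yes, No, No, No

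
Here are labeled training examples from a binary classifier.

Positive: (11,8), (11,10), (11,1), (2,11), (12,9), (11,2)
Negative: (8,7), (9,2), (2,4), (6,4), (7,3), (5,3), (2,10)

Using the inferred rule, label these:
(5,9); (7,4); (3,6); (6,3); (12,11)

Negative, Negative, Negative, Negative, Positive

The pattern is that an item is 'Positive' exactly when: max ≥ 11.
(5,9): max 9 — fails the rule, so Negative. (7,4): max 7 — fails the rule, so Negative. (3,6): max 6 — fails the rule, so Negative. (6,3): max 6 — fails the rule, so Negative. (12,11): max 12 — fits, so Positive.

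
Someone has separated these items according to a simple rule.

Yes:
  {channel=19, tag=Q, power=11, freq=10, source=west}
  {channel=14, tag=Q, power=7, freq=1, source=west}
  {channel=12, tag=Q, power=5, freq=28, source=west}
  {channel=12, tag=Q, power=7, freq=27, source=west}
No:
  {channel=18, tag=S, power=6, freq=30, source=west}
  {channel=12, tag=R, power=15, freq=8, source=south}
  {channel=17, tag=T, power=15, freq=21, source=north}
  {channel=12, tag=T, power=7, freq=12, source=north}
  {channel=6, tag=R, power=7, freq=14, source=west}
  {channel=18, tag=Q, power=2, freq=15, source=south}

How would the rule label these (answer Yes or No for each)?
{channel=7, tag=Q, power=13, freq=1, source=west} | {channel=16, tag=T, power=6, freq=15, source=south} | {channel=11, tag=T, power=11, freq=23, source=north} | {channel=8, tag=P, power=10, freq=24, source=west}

Yes, No, No, No

'Yes' ⟺ source is west AND tag is Q.
{channel=7, tag=Q, power=13, freq=1, source=west}: source is west, tag is Q, has this property → Yes. {channel=16, tag=T, power=6, freq=15, source=south}: source is south, tag is T, doesn't qualify → No. {channel=11, tag=T, power=11, freq=23, source=north}: source is north, tag is T, doesn't qualify → No. {channel=8, tag=P, power=10, freq=24, source=west}: source is west, tag is P, doesn't qualify → No.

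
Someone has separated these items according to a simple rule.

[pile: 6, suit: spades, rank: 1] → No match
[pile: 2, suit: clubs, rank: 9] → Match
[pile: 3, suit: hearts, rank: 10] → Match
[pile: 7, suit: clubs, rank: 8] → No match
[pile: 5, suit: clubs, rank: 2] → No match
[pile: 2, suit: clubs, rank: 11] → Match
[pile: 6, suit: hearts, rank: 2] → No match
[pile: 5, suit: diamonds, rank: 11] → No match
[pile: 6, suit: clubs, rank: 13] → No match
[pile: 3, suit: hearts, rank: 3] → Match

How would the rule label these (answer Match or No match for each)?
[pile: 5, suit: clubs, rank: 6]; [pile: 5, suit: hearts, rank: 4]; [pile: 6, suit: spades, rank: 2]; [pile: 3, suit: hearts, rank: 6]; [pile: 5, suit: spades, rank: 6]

No match, No match, No match, Match, No match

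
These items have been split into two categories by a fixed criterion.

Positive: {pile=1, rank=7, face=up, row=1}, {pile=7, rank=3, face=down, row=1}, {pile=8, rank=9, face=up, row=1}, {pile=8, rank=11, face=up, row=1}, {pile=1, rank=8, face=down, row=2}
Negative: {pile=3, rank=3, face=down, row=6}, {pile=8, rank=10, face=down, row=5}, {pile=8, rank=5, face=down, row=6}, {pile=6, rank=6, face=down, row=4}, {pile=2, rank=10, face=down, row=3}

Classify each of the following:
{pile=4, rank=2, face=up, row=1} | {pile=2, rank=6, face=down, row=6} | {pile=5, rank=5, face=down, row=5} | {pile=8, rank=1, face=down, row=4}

The common property of the 'Positive' items is: row ≤ 2. No 'Negative' item has it.
Positive: {pile=4, rank=2, face=up, row=1}, since row = 1.
Negative: {pile=2, rank=6, face=down, row=6}, since row = 6.
Negative: {pile=5, rank=5, face=down, row=5}, since row = 5.
Negative: {pile=8, rank=1, face=down, row=4}, since row = 4.

Positive, Negative, Negative, Negative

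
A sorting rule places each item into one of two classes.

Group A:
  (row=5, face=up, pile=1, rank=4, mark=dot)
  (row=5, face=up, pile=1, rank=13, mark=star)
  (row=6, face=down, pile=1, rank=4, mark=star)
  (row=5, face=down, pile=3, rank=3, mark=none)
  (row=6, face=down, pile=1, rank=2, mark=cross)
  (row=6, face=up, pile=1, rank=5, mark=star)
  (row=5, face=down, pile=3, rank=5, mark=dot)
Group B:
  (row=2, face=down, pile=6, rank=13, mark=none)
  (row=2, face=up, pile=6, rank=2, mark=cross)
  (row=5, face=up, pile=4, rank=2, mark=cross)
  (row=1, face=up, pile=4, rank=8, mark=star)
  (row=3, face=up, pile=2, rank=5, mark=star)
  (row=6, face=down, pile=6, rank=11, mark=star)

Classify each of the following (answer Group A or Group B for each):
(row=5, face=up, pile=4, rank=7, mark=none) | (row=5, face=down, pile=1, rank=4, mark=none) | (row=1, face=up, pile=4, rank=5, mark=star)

Group B, Group A, Group B

The classifier is using: pile is odd.
(row=5, face=up, pile=4, rank=7, mark=none) → pile = 4 → Group B.
(row=5, face=down, pile=1, rank=4, mark=none) → pile = 1 → Group A.
(row=1, face=up, pile=4, rank=5, mark=star) → pile = 4 → Group B.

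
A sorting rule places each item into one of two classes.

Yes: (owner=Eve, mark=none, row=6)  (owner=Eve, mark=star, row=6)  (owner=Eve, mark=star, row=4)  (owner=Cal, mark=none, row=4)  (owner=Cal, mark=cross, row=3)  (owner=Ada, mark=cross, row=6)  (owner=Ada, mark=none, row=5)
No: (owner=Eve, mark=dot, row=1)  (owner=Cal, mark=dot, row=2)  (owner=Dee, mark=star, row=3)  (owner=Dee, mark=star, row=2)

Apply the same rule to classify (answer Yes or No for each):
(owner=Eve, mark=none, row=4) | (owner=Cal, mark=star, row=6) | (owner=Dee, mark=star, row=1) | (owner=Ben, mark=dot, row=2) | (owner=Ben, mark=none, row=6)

Yes, Yes, No, No, Yes

A rule that fits every label: mark is cross OR row ≥ 4 — true of each 'Yes' example, false of each 'No' one.
(owner=Eve, mark=none, row=4): mark is none, row = 4 — meets the rule, so Yes.
(owner=Cal, mark=star, row=6): mark is star, row = 6 — meets the rule, so Yes.
(owner=Dee, mark=star, row=1): mark is star, row = 1 — doesn't qualify, so No.
(owner=Ben, mark=dot, row=2): mark is dot, row = 2 — doesn't qualify, so No.
(owner=Ben, mark=none, row=6): mark is none, row = 6 — meets the rule, so Yes.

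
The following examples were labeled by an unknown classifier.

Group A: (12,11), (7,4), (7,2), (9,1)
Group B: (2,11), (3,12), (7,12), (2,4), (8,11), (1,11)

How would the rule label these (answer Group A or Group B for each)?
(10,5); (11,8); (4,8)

The pattern is that an item is 'Group A' exactly when: first > second.
Group A: (10,5), since 10 > 5. Group A: (11,8), since 11 > 8. Group B: (4,8), since 4 < 8.

Group A, Group A, Group B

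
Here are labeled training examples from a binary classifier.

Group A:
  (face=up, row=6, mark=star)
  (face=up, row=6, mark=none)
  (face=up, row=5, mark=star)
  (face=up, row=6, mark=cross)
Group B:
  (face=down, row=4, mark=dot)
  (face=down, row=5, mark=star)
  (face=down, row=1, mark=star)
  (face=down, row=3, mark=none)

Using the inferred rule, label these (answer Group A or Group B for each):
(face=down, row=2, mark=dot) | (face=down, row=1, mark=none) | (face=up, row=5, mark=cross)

Group B, Group B, Group A

One predicate separates the groups cleanly: face is up.
(face=down, row=2, mark=dot): face is down — lacks this property, so Group B. (face=down, row=1, mark=none): face is down — lacks this property, so Group B. (face=up, row=5, mark=cross): face is up — checks out, so Group A.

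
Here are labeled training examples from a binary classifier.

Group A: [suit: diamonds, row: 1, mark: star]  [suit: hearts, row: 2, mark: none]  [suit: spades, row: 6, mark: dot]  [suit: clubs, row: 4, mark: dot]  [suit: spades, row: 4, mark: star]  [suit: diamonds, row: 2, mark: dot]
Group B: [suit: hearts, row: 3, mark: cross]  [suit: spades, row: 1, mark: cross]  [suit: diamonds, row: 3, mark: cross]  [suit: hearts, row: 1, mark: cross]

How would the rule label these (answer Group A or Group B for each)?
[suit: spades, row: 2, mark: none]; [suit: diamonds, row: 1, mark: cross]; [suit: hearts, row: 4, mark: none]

Every 'Group A' example satisfies: mark is not cross. None of the 'Group B' examples do.
[suit: spades, row: 2, mark: none]: mark is none — checks out, so Group A. [suit: diamonds, row: 1, mark: cross]: mark is cross — does not fit, so Group B. [suit: hearts, row: 4, mark: none]: mark is none — checks out, so Group A.

Group A, Group B, Group A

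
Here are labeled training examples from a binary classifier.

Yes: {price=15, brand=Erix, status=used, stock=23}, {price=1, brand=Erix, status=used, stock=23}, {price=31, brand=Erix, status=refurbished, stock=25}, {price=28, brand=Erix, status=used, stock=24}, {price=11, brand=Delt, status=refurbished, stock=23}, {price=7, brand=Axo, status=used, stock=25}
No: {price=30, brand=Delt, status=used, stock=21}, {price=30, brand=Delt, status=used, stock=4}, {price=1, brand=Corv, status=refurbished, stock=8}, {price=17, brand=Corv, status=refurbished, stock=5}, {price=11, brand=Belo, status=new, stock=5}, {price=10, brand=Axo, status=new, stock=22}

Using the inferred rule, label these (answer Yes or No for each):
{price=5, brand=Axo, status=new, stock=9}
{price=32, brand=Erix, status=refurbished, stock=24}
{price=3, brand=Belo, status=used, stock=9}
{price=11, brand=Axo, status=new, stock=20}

No, Yes, No, No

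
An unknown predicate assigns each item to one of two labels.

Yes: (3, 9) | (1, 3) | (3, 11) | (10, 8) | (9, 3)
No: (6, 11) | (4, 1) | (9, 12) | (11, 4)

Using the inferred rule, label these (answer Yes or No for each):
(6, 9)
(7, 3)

No, Yes

Rule: sum is even. This holds for each 'Yes' example and fails for each 'No' one.
No: (6, 9), since 6+9 = 15. Yes: (7, 3), since 7+3 = 10.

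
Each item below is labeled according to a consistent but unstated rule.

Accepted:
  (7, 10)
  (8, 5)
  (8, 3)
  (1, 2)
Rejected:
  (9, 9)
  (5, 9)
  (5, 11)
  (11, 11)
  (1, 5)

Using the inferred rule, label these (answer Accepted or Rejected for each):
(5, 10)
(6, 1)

Accepted, Accepted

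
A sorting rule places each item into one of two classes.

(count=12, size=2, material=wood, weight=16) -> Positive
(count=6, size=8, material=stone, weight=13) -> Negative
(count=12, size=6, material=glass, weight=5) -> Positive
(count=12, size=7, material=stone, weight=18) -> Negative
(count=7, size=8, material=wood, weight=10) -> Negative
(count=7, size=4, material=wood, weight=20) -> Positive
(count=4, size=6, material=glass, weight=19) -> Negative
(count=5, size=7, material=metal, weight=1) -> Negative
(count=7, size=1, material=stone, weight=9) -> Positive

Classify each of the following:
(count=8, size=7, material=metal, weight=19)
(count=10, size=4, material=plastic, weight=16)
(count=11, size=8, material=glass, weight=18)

Negative, Positive, Negative

The distinguishing property — count ≥ 5 AND size ≤ 6 — holds for all the 'Positive' cases and none of the 'Negative' cases.
Negative: (count=8, size=7, material=metal, weight=19), since count = 8, size = 7. Positive: (count=10, size=4, material=plastic, weight=16), since count = 10, size = 4. Negative: (count=11, size=8, material=glass, weight=18), since count = 11, size = 8.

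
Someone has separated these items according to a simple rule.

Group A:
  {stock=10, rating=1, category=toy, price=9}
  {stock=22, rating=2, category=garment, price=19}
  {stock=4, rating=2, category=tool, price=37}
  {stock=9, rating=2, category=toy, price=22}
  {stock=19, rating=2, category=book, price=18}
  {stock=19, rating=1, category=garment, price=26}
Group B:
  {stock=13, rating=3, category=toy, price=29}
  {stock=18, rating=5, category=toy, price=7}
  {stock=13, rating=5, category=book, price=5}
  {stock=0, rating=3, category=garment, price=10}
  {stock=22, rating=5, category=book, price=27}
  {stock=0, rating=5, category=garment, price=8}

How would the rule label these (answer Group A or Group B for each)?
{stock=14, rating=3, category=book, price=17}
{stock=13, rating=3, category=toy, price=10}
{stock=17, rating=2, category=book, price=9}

Group B, Group B, Group A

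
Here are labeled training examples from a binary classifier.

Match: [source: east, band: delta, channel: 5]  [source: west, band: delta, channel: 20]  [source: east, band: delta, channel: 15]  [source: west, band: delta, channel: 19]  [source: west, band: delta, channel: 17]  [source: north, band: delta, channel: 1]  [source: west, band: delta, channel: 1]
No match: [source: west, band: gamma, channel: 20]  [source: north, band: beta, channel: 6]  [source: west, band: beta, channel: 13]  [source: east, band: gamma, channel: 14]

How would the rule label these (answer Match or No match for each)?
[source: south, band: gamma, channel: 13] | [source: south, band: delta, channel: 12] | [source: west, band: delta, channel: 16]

Comparing the two groups points to one rule — band is delta.
[source: south, band: gamma, channel: 13]: No match (band is gamma).
[source: south, band: delta, channel: 12]: Match (band is delta).
[source: west, band: delta, channel: 16]: Match (band is delta).

No match, Match, Match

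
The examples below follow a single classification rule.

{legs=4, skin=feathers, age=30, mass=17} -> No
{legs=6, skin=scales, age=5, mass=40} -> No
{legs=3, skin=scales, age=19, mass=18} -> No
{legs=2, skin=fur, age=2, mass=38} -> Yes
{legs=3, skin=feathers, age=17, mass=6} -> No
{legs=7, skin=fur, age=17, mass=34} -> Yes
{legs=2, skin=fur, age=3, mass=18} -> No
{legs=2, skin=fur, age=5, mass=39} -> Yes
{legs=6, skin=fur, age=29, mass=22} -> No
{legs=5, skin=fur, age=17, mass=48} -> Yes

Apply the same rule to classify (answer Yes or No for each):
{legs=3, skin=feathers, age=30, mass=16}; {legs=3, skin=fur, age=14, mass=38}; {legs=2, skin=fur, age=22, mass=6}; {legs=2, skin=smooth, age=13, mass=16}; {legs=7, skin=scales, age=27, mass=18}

No, Yes, No, No, No

The classifier is using: skin is fur AND mass ≥ 34.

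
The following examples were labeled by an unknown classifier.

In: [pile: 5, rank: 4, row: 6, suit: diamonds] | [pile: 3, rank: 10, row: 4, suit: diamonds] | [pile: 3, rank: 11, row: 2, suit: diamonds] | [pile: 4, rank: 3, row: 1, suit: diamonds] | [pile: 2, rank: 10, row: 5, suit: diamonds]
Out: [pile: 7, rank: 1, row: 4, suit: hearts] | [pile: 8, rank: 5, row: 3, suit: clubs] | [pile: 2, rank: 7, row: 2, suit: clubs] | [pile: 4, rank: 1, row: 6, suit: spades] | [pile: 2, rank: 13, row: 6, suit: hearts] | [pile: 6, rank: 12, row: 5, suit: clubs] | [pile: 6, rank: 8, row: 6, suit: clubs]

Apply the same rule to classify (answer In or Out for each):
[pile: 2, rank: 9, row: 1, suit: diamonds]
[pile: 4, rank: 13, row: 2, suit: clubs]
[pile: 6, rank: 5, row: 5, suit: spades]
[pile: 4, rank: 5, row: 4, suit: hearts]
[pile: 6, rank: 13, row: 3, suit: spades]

In, Out, Out, Out, Out

All 'In' examples share one property — suit is diamonds — and every 'Out' example lacks it.
[pile: 2, rank: 9, row: 1, suit: diamonds]: suit is diamonds, fits → In. [pile: 4, rank: 13, row: 2, suit: clubs]: suit is clubs, fails this test → Out. [pile: 6, rank: 5, row: 5, suit: spades]: suit is spades, fails this test → Out. [pile: 4, rank: 5, row: 4, suit: hearts]: suit is hearts, fails this test → Out. [pile: 6, rank: 13, row: 3, suit: spades]: suit is spades, fails this test → Out.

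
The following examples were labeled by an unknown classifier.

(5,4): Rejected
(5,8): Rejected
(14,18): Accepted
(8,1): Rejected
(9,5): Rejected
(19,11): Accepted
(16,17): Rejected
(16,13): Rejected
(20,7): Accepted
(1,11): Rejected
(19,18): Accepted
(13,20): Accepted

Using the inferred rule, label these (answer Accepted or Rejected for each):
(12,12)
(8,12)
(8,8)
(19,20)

Rejected, Rejected, Rejected, Accepted

A rule that fits every label: max ≥ 18 — true of each 'Accepted' example, false of each 'Rejected' one.
(12,12) — max 12, hence Rejected.
(8,12) — max 12, hence Rejected.
(8,8) — max 8, hence Rejected.
(19,20) — max 20, hence Accepted.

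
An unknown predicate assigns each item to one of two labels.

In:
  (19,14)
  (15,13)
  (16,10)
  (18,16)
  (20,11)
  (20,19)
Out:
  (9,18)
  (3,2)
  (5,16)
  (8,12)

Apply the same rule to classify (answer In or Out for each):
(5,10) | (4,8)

One predicate separates the groups cleanly: first ≥ 10.
(5,10): first 5, doesn't qualify → Out.
(4,8): first 4, doesn't qualify → Out.

Out, Out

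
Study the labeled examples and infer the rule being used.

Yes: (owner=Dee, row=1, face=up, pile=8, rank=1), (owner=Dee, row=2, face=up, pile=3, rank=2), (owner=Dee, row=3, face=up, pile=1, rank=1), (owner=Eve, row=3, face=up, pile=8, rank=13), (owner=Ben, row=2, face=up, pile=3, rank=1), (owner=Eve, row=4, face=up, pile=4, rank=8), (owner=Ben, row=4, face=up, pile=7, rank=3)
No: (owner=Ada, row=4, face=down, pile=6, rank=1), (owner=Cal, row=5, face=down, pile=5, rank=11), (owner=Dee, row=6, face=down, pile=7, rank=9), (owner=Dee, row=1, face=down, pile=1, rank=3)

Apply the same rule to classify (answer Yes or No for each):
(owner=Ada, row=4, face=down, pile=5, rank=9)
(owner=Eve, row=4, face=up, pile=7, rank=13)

No, Yes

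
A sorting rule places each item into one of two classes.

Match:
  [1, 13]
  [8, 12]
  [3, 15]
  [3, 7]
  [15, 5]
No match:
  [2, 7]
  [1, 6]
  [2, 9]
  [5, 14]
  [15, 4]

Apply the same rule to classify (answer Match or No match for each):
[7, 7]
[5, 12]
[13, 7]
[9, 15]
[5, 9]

Match, No match, Match, Match, Match

Looking at the examples, the only property every 'Match' case has and every 'No match' case lacks is: sum is even.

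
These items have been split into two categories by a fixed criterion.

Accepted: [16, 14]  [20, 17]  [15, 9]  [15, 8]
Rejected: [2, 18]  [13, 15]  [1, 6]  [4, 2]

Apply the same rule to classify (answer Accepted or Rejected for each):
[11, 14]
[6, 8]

Rejected, Rejected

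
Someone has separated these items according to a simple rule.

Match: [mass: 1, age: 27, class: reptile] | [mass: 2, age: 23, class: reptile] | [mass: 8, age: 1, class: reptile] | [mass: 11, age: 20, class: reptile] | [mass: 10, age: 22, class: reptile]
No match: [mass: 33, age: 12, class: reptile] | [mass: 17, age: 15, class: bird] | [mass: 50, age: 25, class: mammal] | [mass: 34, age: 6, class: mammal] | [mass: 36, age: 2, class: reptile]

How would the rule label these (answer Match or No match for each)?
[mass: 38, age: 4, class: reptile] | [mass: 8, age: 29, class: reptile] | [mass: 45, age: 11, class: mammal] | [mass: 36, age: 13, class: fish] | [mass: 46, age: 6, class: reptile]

No match, Match, No match, No match, No match

The distinguishing property — mass ≤ 11 — holds for all the 'Match' cases and none of the 'No match' cases.
[mass: 38, age: 4, class: reptile] — mass = 38, hence No match. [mass: 8, age: 29, class: reptile] — mass = 8, hence Match. [mass: 45, age: 11, class: mammal] — mass = 45, hence No match. [mass: 36, age: 13, class: fish] — mass = 36, hence No match. [mass: 46, age: 6, class: reptile] — mass = 46, hence No match.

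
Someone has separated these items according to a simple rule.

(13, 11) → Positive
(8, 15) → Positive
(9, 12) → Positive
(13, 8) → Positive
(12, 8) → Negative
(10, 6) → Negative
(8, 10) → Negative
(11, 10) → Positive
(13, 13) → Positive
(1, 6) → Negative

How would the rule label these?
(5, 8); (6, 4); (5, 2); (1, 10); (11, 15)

Negative, Negative, Negative, Negative, Positive

The classifier is using: sum ≥ 21.
Negative: (5, 8), since 5+8 = 13.
Negative: (6, 4), since 6+4 = 10.
Negative: (5, 2), since 5+2 = 7.
Negative: (1, 10), since 1+10 = 11.
Positive: (11, 15), since 11+15 = 26.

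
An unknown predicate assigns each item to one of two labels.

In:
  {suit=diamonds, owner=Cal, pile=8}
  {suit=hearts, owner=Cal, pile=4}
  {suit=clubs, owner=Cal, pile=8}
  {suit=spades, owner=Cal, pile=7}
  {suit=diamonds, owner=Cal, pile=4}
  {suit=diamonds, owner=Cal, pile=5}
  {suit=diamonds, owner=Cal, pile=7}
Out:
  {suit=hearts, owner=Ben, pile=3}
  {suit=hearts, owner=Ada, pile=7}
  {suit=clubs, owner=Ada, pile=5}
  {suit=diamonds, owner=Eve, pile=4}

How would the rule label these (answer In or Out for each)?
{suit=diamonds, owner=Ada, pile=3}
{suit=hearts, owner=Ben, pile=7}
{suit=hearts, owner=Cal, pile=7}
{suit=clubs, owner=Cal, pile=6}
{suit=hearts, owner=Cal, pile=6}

The common property of the 'In' items is: owner is Cal. No 'Out' item has it.
{suit=diamonds, owner=Ada, pile=3}: Out (owner is Ada).
{suit=hearts, owner=Ben, pile=7}: Out (owner is Ben).
{suit=hearts, owner=Cal, pile=7}: In (owner is Cal).
{suit=clubs, owner=Cal, pile=6}: In (owner is Cal).
{suit=hearts, owner=Cal, pile=6}: In (owner is Cal).

Out, Out, In, In, In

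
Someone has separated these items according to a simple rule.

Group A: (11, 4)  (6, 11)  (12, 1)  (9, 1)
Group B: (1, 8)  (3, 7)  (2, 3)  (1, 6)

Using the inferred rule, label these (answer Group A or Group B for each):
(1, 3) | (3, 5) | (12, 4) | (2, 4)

Group B, Group B, Group A, Group B

Every 'Group A' example satisfies: first ≥ 4. None of the 'Group B' examples do.
Group B: (1, 3), since first 1. Group B: (3, 5), since first 3. Group A: (12, 4), since first 12. Group B: (2, 4), since first 2.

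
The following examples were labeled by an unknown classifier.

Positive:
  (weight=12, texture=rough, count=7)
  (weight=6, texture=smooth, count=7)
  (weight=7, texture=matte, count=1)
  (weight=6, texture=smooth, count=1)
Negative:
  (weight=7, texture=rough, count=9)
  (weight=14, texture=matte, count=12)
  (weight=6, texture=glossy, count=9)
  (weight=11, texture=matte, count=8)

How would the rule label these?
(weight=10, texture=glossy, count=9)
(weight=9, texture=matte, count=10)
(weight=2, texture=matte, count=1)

'Positive' ⟺ count ≤ 7.
(weight=10, texture=glossy, count=9): count = 9 — doesn't match, so Negative.
(weight=9, texture=matte, count=10): count = 10 — doesn't match, so Negative.
(weight=2, texture=matte, count=1): count = 1 — has this property, so Positive.

Negative, Negative, Positive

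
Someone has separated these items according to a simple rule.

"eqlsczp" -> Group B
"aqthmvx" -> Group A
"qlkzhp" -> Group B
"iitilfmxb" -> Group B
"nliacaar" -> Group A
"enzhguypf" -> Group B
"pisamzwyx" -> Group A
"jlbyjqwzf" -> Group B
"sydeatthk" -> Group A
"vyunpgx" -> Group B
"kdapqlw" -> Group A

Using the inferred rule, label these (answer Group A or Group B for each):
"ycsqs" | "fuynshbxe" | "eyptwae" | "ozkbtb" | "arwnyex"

The common property of the 'Group A' items is: contains 'a'. No 'Group B' item has it.
"ycsqs" → no 'a' → Group B. "fuynshbxe" → no 'a' → Group B. "eyptwae" → has 'a' → Group A. "ozkbtb" → no 'a' → Group B. "arwnyex" → has 'a' → Group A.

Group B, Group B, Group A, Group B, Group A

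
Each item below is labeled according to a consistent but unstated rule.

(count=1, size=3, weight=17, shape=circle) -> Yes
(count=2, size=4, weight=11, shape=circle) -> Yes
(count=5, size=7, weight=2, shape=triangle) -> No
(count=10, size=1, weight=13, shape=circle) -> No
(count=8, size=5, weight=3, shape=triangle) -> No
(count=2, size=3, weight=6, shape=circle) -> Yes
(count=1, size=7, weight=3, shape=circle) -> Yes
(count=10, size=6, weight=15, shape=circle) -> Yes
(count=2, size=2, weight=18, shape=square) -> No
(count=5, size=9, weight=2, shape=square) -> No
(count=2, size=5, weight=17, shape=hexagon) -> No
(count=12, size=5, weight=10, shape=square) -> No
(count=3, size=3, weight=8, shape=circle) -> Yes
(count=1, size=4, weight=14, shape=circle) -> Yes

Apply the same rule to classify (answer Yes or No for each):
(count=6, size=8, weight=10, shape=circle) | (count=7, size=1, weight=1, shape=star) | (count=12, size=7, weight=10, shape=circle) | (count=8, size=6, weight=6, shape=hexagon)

The pattern is that an item is 'Yes' exactly when: shape is circle AND size ≥ 2.

Yes, No, Yes, No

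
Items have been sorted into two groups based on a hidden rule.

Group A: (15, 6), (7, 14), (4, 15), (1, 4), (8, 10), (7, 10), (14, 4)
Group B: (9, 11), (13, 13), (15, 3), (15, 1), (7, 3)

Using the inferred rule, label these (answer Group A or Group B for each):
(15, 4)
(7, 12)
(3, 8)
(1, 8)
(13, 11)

The rule appears to be: product is even.
(15, 4) → 15·4 = 60 → Group A. (7, 12) → 7·12 = 84 → Group A. (3, 8) → 3·8 = 24 → Group A. (1, 8) → 1·8 = 8 → Group A. (13, 11) → 13·11 = 143 → Group B.

Group A, Group A, Group A, Group A, Group B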